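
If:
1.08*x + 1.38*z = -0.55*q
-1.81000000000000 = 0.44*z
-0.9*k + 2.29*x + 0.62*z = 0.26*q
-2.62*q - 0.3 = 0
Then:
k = 10.72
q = -0.11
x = 5.31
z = -4.11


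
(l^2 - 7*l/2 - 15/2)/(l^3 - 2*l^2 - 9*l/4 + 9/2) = 2*(l - 5)/(2*l^2 - 7*l + 6)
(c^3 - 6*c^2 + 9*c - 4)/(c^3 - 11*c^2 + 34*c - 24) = (c - 1)/(c - 6)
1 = 1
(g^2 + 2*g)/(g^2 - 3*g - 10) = g/(g - 5)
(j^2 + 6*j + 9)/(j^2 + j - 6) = (j + 3)/(j - 2)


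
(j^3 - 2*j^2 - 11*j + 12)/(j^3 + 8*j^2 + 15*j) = (j^2 - 5*j + 4)/(j*(j + 5))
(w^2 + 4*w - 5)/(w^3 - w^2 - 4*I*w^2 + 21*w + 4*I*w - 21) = (w + 5)/(w^2 - 4*I*w + 21)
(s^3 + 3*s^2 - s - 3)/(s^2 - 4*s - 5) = (s^2 + 2*s - 3)/(s - 5)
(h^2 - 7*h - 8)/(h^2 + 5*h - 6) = (h^2 - 7*h - 8)/(h^2 + 5*h - 6)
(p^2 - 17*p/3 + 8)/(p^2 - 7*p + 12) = (p - 8/3)/(p - 4)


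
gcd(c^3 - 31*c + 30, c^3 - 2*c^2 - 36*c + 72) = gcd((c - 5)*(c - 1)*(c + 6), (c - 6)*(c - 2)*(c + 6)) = c + 6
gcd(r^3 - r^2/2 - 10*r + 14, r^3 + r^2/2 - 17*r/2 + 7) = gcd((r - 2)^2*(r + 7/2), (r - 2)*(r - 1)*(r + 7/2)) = r^2 + 3*r/2 - 7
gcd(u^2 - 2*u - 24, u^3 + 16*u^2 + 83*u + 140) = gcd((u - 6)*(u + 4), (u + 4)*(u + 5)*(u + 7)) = u + 4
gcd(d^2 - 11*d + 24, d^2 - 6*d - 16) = d - 8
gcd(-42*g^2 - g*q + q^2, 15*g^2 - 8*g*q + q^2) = 1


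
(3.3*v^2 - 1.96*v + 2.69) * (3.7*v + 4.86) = 12.21*v^3 + 8.786*v^2 + 0.427399999999999*v + 13.0734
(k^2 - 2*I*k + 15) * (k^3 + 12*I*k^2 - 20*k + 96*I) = k^5 + 10*I*k^4 + 19*k^3 + 316*I*k^2 - 108*k + 1440*I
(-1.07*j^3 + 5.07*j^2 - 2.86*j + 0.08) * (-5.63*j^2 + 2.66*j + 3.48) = 6.0241*j^5 - 31.3903*j^4 + 25.8644*j^3 + 9.5856*j^2 - 9.74*j + 0.2784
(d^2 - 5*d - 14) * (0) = 0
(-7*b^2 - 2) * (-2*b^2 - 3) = 14*b^4 + 25*b^2 + 6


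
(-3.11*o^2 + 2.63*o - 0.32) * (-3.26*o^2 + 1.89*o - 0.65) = 10.1386*o^4 - 14.4517*o^3 + 8.0354*o^2 - 2.3143*o + 0.208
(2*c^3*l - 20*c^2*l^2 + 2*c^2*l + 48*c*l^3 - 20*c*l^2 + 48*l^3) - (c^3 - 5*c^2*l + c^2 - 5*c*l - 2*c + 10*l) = 2*c^3*l - c^3 - 20*c^2*l^2 + 7*c^2*l - c^2 + 48*c*l^3 - 20*c*l^2 + 5*c*l + 2*c + 48*l^3 - 10*l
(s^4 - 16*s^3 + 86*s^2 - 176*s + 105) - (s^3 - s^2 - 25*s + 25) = s^4 - 17*s^3 + 87*s^2 - 151*s + 80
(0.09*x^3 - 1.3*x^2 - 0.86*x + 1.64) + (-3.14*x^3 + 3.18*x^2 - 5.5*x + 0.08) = -3.05*x^3 + 1.88*x^2 - 6.36*x + 1.72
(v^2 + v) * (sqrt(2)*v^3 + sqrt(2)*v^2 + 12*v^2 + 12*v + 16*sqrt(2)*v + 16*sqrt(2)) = sqrt(2)*v^5 + 2*sqrt(2)*v^4 + 12*v^4 + 24*v^3 + 17*sqrt(2)*v^3 + 12*v^2 + 32*sqrt(2)*v^2 + 16*sqrt(2)*v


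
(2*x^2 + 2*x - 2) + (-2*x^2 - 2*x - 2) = -4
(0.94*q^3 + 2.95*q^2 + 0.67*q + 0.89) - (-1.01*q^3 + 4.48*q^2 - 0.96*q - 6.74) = 1.95*q^3 - 1.53*q^2 + 1.63*q + 7.63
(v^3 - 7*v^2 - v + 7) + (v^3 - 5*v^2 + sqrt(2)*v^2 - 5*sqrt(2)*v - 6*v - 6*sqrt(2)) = 2*v^3 - 12*v^2 + sqrt(2)*v^2 - 5*sqrt(2)*v - 7*v - 6*sqrt(2) + 7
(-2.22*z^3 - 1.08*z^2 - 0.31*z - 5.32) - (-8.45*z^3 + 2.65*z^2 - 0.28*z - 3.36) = 6.23*z^3 - 3.73*z^2 - 0.03*z - 1.96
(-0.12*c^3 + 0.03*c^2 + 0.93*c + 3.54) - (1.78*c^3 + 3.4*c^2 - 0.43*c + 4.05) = -1.9*c^3 - 3.37*c^2 + 1.36*c - 0.51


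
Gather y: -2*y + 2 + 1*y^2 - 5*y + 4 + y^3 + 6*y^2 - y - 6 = y^3 + 7*y^2 - 8*y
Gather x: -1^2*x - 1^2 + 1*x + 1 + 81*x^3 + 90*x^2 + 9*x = 81*x^3 + 90*x^2 + 9*x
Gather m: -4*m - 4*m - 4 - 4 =-8*m - 8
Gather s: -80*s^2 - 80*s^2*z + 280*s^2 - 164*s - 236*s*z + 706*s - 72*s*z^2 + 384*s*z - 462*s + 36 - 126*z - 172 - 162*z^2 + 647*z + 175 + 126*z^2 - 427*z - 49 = s^2*(200 - 80*z) + s*(-72*z^2 + 148*z + 80) - 36*z^2 + 94*z - 10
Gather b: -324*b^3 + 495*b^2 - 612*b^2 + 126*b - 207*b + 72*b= -324*b^3 - 117*b^2 - 9*b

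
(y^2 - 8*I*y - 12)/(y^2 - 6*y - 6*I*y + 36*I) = (y - 2*I)/(y - 6)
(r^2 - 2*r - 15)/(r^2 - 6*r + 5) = (r + 3)/(r - 1)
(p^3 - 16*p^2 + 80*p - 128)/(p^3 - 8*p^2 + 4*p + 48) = (p^2 - 12*p + 32)/(p^2 - 4*p - 12)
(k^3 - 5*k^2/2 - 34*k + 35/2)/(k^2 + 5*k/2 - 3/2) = (k^2 - 2*k - 35)/(k + 3)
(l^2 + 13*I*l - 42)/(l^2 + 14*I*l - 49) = (l + 6*I)/(l + 7*I)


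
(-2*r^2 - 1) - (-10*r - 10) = -2*r^2 + 10*r + 9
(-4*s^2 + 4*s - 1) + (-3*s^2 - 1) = -7*s^2 + 4*s - 2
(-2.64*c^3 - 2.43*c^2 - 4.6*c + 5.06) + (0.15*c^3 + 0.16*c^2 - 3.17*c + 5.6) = -2.49*c^3 - 2.27*c^2 - 7.77*c + 10.66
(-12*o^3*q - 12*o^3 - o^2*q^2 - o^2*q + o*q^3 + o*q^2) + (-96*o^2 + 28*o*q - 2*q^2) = -12*o^3*q - 12*o^3 - o^2*q^2 - o^2*q - 96*o^2 + o*q^3 + o*q^2 + 28*o*q - 2*q^2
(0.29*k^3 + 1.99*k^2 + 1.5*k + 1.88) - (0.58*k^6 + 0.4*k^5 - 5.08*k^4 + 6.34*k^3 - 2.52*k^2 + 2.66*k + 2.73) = -0.58*k^6 - 0.4*k^5 + 5.08*k^4 - 6.05*k^3 + 4.51*k^2 - 1.16*k - 0.85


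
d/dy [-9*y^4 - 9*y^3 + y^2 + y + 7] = -36*y^3 - 27*y^2 + 2*y + 1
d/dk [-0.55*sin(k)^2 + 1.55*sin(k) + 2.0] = (1.55 - 1.1*sin(k))*cos(k)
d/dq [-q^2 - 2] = -2*q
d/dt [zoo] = 0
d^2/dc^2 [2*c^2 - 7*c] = 4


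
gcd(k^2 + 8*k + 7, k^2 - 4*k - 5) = k + 1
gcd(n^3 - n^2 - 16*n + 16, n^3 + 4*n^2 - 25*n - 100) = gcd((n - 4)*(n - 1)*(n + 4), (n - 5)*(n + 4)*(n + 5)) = n + 4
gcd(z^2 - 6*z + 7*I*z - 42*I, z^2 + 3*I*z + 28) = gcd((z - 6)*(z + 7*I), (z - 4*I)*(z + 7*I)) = z + 7*I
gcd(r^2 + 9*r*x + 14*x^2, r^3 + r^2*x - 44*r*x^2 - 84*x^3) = r + 2*x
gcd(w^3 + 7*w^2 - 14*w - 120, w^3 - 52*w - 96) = w + 6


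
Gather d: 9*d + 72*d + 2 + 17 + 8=81*d + 27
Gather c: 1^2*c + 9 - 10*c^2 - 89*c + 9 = -10*c^2 - 88*c + 18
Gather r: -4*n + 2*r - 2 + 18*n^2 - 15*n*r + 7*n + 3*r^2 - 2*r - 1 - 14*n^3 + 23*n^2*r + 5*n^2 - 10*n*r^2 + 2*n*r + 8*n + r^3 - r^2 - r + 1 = -14*n^3 + 23*n^2 + 11*n + r^3 + r^2*(2 - 10*n) + r*(23*n^2 - 13*n - 1) - 2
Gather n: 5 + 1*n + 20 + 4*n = 5*n + 25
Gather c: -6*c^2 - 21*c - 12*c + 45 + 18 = -6*c^2 - 33*c + 63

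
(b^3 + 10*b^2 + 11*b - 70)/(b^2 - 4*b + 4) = (b^2 + 12*b + 35)/(b - 2)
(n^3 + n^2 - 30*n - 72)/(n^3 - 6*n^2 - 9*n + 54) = (n + 4)/(n - 3)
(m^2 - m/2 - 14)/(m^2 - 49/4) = 2*(m - 4)/(2*m - 7)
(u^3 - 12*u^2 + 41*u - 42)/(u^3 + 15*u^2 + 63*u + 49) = (u^3 - 12*u^2 + 41*u - 42)/(u^3 + 15*u^2 + 63*u + 49)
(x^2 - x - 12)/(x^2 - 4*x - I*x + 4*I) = (x + 3)/(x - I)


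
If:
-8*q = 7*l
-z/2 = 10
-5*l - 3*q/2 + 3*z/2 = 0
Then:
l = -480/59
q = 420/59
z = -20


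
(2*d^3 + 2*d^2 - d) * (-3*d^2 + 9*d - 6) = -6*d^5 + 12*d^4 + 9*d^3 - 21*d^2 + 6*d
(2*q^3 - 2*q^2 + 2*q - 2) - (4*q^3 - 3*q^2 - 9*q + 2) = -2*q^3 + q^2 + 11*q - 4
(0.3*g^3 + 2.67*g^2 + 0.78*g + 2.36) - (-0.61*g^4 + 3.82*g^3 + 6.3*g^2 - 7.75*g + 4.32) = 0.61*g^4 - 3.52*g^3 - 3.63*g^2 + 8.53*g - 1.96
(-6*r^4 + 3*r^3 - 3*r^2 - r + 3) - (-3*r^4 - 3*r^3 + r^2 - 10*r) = -3*r^4 + 6*r^3 - 4*r^2 + 9*r + 3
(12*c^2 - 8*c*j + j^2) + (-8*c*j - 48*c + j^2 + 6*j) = 12*c^2 - 16*c*j - 48*c + 2*j^2 + 6*j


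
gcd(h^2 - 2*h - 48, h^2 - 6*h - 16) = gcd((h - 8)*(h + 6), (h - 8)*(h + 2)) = h - 8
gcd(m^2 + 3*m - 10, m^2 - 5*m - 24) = 1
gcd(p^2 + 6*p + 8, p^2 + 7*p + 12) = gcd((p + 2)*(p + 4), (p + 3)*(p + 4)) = p + 4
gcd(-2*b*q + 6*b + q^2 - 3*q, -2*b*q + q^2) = -2*b + q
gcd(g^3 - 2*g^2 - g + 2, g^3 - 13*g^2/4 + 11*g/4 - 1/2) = g^2 - 3*g + 2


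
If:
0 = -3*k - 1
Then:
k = -1/3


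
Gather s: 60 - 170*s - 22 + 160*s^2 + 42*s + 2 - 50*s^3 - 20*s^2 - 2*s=-50*s^3 + 140*s^2 - 130*s + 40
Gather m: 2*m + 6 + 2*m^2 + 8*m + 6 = 2*m^2 + 10*m + 12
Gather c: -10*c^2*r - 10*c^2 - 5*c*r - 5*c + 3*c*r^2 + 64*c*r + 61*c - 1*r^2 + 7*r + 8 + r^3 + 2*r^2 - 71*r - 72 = c^2*(-10*r - 10) + c*(3*r^2 + 59*r + 56) + r^3 + r^2 - 64*r - 64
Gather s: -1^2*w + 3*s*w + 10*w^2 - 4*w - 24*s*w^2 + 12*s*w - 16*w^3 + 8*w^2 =s*(-24*w^2 + 15*w) - 16*w^3 + 18*w^2 - 5*w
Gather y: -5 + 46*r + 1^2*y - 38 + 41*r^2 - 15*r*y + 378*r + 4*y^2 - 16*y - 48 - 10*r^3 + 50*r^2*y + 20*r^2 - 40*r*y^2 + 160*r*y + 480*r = -10*r^3 + 61*r^2 + 904*r + y^2*(4 - 40*r) + y*(50*r^2 + 145*r - 15) - 91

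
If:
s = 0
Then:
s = 0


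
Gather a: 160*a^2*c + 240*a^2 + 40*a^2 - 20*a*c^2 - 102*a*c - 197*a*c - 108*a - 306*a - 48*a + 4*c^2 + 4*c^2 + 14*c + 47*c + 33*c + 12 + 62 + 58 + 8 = a^2*(160*c + 280) + a*(-20*c^2 - 299*c - 462) + 8*c^2 + 94*c + 140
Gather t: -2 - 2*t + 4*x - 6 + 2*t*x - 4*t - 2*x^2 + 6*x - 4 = t*(2*x - 6) - 2*x^2 + 10*x - 12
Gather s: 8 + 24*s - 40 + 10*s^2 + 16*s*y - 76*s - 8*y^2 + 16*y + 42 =10*s^2 + s*(16*y - 52) - 8*y^2 + 16*y + 10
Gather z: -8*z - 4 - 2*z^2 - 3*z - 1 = -2*z^2 - 11*z - 5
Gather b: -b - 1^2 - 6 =-b - 7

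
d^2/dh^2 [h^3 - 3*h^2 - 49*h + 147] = 6*h - 6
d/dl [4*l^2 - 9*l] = 8*l - 9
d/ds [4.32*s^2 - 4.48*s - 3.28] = 8.64*s - 4.48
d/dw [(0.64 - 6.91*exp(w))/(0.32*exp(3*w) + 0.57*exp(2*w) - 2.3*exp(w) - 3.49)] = (4.4224*exp(3*w) + 3.3243*exp(2*w) - 0.7296*exp(w) + 25.5879)*exp(w)/(0.1024*exp(6*w) + 0.3648*exp(5*w) - 1.1471*exp(4*w) - 4.8556*exp(3*w) + 1.3114*exp(2*w) + 16.054*exp(w) + 12.1801)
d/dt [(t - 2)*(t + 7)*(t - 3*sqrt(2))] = 3*t^2 - 6*sqrt(2)*t + 10*t - 15*sqrt(2) - 14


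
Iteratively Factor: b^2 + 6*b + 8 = (b + 4)*(b + 2)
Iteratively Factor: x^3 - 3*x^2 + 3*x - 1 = (x - 1)*(x^2 - 2*x + 1) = (x - 1)^2*(x - 1)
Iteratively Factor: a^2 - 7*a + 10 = (a - 2)*(a - 5)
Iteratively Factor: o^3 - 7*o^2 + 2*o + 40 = (o + 2)*(o^2 - 9*o + 20) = (o - 5)*(o + 2)*(o - 4)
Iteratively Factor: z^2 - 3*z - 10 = (z + 2)*(z - 5)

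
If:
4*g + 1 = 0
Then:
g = -1/4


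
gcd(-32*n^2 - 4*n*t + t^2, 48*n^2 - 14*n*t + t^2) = -8*n + t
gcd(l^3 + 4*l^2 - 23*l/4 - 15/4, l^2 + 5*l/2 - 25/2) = l + 5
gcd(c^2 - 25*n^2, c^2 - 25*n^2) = c^2 - 25*n^2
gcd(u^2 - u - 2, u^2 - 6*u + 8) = u - 2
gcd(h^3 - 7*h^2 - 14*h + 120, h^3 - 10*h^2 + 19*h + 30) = h^2 - 11*h + 30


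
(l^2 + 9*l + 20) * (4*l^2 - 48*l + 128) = 4*l^4 - 12*l^3 - 224*l^2 + 192*l + 2560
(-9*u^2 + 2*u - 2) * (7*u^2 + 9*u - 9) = -63*u^4 - 67*u^3 + 85*u^2 - 36*u + 18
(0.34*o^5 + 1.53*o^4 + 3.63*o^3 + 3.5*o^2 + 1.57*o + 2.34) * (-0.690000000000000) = -0.2346*o^5 - 1.0557*o^4 - 2.5047*o^3 - 2.415*o^2 - 1.0833*o - 1.6146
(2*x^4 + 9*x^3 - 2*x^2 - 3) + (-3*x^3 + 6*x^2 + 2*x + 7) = 2*x^4 + 6*x^3 + 4*x^2 + 2*x + 4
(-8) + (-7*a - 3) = -7*a - 11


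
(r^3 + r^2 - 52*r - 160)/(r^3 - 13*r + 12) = (r^2 - 3*r - 40)/(r^2 - 4*r + 3)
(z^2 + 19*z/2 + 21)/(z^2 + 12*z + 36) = (z + 7/2)/(z + 6)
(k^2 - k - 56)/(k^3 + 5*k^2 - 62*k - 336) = 1/(k + 6)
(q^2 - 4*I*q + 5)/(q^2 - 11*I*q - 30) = (q + I)/(q - 6*I)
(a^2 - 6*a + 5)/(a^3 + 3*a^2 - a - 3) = (a - 5)/(a^2 + 4*a + 3)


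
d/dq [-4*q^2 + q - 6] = 1 - 8*q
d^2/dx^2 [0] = 0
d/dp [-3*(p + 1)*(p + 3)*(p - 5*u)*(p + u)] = -12*p^3 + 36*p^2*u - 36*p^2 + 30*p*u^2 + 96*p*u - 18*p + 60*u^2 + 36*u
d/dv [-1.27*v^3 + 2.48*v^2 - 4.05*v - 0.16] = -3.81*v^2 + 4.96*v - 4.05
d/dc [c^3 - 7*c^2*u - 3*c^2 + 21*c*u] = 3*c^2 - 14*c*u - 6*c + 21*u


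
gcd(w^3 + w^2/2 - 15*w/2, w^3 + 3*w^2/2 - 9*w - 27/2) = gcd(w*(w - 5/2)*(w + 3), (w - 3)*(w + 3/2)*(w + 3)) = w + 3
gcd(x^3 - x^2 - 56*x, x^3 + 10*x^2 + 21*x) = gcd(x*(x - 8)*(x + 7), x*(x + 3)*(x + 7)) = x^2 + 7*x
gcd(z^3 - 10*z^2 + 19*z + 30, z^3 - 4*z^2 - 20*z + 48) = z - 6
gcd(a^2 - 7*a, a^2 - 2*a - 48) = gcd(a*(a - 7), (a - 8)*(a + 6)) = 1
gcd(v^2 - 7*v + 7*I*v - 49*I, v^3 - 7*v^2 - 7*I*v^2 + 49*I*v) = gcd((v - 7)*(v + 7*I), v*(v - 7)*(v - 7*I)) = v - 7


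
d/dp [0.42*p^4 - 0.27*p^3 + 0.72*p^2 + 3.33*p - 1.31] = 1.68*p^3 - 0.81*p^2 + 1.44*p + 3.33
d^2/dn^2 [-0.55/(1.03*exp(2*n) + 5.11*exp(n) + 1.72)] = (-0.55*(2.06*exp(n) + 5.11)*(4.12*exp(n) + 10.22)*exp(n) + (2.266*exp(n) + 2.8105)*(1.03*exp(2*n) + 5.11*exp(n) + 1.72))*exp(n)/(1.03*exp(2*n) + 5.11*exp(n) + 1.72)^3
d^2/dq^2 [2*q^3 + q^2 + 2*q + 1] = 12*q + 2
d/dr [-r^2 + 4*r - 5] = 4 - 2*r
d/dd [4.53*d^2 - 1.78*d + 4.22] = 9.06*d - 1.78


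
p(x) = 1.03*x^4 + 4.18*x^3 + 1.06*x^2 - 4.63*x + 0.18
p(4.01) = 534.52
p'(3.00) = 225.83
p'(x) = 4.12*x^3 + 12.54*x^2 + 2.12*x - 4.63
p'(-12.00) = -5343.67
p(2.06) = 50.23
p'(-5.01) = -218.59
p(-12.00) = 14343.42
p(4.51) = 810.44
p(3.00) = 192.12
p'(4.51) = 637.94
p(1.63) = 20.82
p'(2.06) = 88.97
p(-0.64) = 2.65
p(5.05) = 1212.05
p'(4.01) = 471.18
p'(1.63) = 49.99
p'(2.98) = 222.08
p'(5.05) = 856.48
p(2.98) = 187.64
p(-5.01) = 173.26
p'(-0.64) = -1.93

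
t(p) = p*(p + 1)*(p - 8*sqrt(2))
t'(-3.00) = 77.57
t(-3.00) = -85.88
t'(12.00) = 173.16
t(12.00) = 107.06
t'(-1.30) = 20.57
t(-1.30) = -4.92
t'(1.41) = -34.43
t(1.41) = -33.65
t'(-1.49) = 26.08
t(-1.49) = -9.35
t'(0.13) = -13.94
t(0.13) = -1.64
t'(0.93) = -27.90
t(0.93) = -18.64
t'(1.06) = -29.81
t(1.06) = -22.39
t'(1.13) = -30.79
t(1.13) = -24.51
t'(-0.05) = -10.27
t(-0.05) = 0.54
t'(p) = p*(p + 1) + p*(p - 8*sqrt(2)) + (p + 1)*(p - 8*sqrt(2)) = 3*p^2 - 16*sqrt(2)*p + 2*p - 8*sqrt(2)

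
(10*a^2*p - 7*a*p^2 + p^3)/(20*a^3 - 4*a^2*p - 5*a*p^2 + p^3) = p/(2*a + p)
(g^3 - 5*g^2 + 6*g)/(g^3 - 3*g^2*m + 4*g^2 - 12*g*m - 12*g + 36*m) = g*(g - 3)/(g^2 - 3*g*m + 6*g - 18*m)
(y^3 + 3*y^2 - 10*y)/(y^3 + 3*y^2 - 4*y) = (y^2 + 3*y - 10)/(y^2 + 3*y - 4)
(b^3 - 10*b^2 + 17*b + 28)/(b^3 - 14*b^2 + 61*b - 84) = (b + 1)/(b - 3)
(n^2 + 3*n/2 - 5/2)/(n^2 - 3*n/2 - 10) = (n - 1)/(n - 4)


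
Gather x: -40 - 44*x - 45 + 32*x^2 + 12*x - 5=32*x^2 - 32*x - 90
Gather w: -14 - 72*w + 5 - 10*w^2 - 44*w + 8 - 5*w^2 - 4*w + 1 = -15*w^2 - 120*w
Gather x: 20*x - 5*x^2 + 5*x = -5*x^2 + 25*x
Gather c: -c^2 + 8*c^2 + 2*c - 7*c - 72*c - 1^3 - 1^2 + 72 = 7*c^2 - 77*c + 70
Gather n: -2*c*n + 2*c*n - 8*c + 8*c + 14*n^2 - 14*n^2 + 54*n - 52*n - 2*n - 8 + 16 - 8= 0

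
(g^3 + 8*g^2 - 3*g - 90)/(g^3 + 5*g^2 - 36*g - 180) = (g - 3)/(g - 6)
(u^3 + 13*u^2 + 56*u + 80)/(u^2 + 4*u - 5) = (u^2 + 8*u + 16)/(u - 1)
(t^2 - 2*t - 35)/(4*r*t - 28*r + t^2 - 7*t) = (t + 5)/(4*r + t)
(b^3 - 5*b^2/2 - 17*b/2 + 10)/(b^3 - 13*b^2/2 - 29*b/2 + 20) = (b - 4)/(b - 8)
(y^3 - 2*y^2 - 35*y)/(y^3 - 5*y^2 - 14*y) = (y + 5)/(y + 2)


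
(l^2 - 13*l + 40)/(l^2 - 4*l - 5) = (l - 8)/(l + 1)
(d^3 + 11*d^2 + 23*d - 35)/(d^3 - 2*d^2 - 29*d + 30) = (d + 7)/(d - 6)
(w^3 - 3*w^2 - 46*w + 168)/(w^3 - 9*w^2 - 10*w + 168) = (w^2 + 3*w - 28)/(w^2 - 3*w - 28)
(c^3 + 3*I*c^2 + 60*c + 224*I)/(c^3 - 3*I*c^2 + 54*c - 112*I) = (c + 4*I)/(c - 2*I)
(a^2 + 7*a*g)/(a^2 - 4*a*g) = (a + 7*g)/(a - 4*g)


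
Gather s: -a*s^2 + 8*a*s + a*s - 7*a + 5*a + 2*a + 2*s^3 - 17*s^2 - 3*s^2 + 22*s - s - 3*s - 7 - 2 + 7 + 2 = 2*s^3 + s^2*(-a - 20) + s*(9*a + 18)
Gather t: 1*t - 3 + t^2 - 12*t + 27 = t^2 - 11*t + 24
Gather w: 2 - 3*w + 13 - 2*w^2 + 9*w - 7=-2*w^2 + 6*w + 8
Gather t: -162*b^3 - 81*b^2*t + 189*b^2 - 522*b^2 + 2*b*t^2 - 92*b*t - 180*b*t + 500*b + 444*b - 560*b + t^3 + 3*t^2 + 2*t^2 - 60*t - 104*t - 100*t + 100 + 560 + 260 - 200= -162*b^3 - 333*b^2 + 384*b + t^3 + t^2*(2*b + 5) + t*(-81*b^2 - 272*b - 264) + 720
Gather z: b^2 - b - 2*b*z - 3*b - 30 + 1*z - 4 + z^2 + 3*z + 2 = b^2 - 4*b + z^2 + z*(4 - 2*b) - 32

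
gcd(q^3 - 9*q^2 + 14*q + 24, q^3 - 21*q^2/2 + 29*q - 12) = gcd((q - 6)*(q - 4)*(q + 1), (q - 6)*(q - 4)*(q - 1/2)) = q^2 - 10*q + 24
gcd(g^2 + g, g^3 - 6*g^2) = g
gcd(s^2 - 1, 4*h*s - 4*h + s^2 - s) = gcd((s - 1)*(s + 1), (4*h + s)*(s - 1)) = s - 1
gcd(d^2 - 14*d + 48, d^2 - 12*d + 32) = d - 8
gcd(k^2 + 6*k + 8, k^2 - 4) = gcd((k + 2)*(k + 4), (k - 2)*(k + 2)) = k + 2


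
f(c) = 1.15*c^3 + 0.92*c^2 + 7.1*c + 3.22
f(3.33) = 79.53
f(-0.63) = -1.18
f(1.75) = 24.63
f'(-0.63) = 7.31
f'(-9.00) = 269.99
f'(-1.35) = 10.90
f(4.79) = 184.73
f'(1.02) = 12.57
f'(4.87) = 97.88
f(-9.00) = -824.51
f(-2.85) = -36.16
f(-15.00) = -3777.53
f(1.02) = 12.64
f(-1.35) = -7.52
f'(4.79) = 95.07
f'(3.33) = 51.48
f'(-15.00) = 755.75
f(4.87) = 192.44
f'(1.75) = 20.89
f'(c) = 3.45*c^2 + 1.84*c + 7.1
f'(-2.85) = 29.88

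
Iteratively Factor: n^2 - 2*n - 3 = (n - 3)*(n + 1)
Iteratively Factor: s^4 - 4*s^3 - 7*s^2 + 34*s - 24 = (s - 2)*(s^3 - 2*s^2 - 11*s + 12) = (s - 4)*(s - 2)*(s^2 + 2*s - 3) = (s - 4)*(s - 2)*(s - 1)*(s + 3)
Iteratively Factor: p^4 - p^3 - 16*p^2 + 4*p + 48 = (p + 2)*(p^3 - 3*p^2 - 10*p + 24) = (p + 2)*(p + 3)*(p^2 - 6*p + 8) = (p - 2)*(p + 2)*(p + 3)*(p - 4)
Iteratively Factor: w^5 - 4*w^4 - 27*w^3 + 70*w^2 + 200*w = (w - 5)*(w^4 + w^3 - 22*w^2 - 40*w) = (w - 5)^2*(w^3 + 6*w^2 + 8*w) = (w - 5)^2*(w + 2)*(w^2 + 4*w) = (w - 5)^2*(w + 2)*(w + 4)*(w)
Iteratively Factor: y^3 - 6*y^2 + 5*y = (y - 1)*(y^2 - 5*y) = y*(y - 1)*(y - 5)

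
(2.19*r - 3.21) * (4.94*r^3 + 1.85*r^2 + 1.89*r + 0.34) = 10.8186*r^4 - 11.8059*r^3 - 1.7994*r^2 - 5.3223*r - 1.0914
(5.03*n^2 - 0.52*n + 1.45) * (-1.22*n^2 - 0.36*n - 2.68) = -6.1366*n^4 - 1.1764*n^3 - 15.0622*n^2 + 0.8716*n - 3.886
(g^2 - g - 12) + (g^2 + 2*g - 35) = 2*g^2 + g - 47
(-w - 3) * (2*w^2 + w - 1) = -2*w^3 - 7*w^2 - 2*w + 3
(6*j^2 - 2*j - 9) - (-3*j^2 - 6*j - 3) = 9*j^2 + 4*j - 6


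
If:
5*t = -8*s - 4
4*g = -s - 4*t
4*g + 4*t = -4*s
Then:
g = 4/5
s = 0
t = -4/5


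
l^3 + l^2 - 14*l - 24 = (l - 4)*(l + 2)*(l + 3)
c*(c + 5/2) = c^2 + 5*c/2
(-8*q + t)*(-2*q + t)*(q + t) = 16*q^3 + 6*q^2*t - 9*q*t^2 + t^3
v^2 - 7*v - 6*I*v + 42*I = (v - 7)*(v - 6*I)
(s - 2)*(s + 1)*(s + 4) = s^3 + 3*s^2 - 6*s - 8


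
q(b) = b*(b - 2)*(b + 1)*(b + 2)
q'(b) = b*(b - 2)*(b + 1) + b*(b - 2)*(b + 2) + b*(b + 1)*(b + 2) + (b - 2)*(b + 1)*(b + 2) = 4*b^3 + 3*b^2 - 8*b - 4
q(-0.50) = 0.94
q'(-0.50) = 0.25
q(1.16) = -6.65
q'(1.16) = -3.00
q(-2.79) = 18.90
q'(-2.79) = -45.20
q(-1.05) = -0.15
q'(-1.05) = 3.08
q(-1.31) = -0.93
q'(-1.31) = 2.64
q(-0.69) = 0.75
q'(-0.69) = 1.63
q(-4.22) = 187.63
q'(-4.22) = -217.42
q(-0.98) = 0.06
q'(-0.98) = 2.96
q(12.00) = 21840.00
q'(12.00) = 7244.00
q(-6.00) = 960.00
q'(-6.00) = -712.00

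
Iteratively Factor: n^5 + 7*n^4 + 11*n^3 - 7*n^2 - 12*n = (n - 1)*(n^4 + 8*n^3 + 19*n^2 + 12*n) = (n - 1)*(n + 4)*(n^3 + 4*n^2 + 3*n) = (n - 1)*(n + 3)*(n + 4)*(n^2 + n) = (n - 1)*(n + 1)*(n + 3)*(n + 4)*(n)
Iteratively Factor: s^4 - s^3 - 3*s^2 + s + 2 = (s + 1)*(s^3 - 2*s^2 - s + 2) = (s - 2)*(s + 1)*(s^2 - 1) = (s - 2)*(s - 1)*(s + 1)*(s + 1)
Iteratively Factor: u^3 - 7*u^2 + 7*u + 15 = (u - 3)*(u^2 - 4*u - 5) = (u - 5)*(u - 3)*(u + 1)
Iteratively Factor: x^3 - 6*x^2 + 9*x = (x)*(x^2 - 6*x + 9) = x*(x - 3)*(x - 3)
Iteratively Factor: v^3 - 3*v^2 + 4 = (v - 2)*(v^2 - v - 2) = (v - 2)^2*(v + 1)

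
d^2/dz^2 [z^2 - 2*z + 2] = 2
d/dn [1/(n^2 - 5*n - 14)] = (5 - 2*n)/(-n^2 + 5*n + 14)^2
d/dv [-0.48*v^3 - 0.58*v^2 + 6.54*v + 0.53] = -1.44*v^2 - 1.16*v + 6.54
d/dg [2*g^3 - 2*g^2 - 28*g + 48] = 6*g^2 - 4*g - 28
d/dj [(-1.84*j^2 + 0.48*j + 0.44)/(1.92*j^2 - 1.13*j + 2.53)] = (1.1576*j^2 - 11.0*j + 1.7116)/(3.6864*j^4 - 4.3392*j^3 + 10.9921*j^2 - 5.7178*j + 6.4009)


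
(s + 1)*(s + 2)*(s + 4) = s^3 + 7*s^2 + 14*s + 8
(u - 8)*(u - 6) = u^2 - 14*u + 48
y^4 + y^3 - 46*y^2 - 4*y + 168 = (y - 6)*(y - 2)*(y + 2)*(y + 7)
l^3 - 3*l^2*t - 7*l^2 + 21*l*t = l*(l - 7)*(l - 3*t)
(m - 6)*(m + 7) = m^2 + m - 42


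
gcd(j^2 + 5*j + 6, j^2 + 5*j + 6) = j^2 + 5*j + 6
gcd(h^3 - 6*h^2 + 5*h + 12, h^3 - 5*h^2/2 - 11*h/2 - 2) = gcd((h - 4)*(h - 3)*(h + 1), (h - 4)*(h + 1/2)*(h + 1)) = h^2 - 3*h - 4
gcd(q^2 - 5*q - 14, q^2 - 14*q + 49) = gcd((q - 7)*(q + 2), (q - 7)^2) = q - 7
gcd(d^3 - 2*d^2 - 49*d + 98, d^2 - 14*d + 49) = d - 7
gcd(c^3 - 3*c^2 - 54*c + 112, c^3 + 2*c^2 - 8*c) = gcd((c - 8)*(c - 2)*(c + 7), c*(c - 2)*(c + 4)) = c - 2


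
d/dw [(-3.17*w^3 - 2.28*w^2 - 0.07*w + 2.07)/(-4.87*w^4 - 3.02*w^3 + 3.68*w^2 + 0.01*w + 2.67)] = (-15.4379*w^6 - 22.2072*w^5 - 19.5739*w^4 + 39.8374*w^3 - 6.4027*w^2 - 27.4104*w - 0.2076)/(23.7169*w^8 + 29.4148*w^7 - 26.7228*w^6 - 22.3246*w^5 - 12.5238*w^4 - 16.0532*w^3 + 19.6513*w^2 + 0.0534*w + 7.1289)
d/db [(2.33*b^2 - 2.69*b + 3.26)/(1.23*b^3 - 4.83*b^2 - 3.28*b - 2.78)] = (-2.8659*b^4 + 6.6174*b^3 - 32.6645*b^2 + 18.5368*b + 18.171)/(1.5129*b^6 - 11.8818*b^5 + 15.2601*b^4 + 24.846*b^3 + 37.6132*b^2 + 18.2368*b + 7.7284)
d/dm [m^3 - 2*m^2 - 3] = m*(3*m - 4)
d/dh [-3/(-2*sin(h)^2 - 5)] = -6*sin(2*h)/(cos(2*h) - 6)^2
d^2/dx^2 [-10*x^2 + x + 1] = -20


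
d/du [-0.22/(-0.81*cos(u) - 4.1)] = 0.1782*sin(u)/(0.81*cos(u) + 4.1)^2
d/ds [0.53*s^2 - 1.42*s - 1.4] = 1.06*s - 1.42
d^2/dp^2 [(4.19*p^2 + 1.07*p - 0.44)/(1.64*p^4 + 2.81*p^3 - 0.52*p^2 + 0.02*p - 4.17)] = (67.6165439999999*p^8 + 150.38964*p^7 + 128.54311*p^6 - 17.262078*p^5 + 641.768148*p^4 + 844.485262*p^3 + 58.970604*p^2 - 44.8284*p + 147.805298)/(4.410944*p^12 + 22.673328*p^11 + 34.653036*p^10 + 7.971209*p^9 - 44.081436*p^8 - 112.651266*p^7 - 77.757139*p^6 + 35.758164*p^5 + 80.763936*p^4 + 146.848643*p^3 - 27.131688*p^2 + 1.043334*p - 72.511713)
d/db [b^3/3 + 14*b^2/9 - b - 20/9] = b^2 + 28*b/9 - 1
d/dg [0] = 0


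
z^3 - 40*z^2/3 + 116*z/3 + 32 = (z - 8)*(z - 6)*(z + 2/3)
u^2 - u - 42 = (u - 7)*(u + 6)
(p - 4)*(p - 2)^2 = p^3 - 8*p^2 + 20*p - 16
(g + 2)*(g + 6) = g^2 + 8*g + 12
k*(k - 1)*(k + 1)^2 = k^4 + k^3 - k^2 - k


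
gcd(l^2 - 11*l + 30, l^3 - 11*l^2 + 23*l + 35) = l - 5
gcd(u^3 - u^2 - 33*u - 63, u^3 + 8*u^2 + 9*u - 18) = u + 3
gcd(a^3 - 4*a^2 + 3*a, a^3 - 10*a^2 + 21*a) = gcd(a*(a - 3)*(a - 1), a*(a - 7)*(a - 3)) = a^2 - 3*a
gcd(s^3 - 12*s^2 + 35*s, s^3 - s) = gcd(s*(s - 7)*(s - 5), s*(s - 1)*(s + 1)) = s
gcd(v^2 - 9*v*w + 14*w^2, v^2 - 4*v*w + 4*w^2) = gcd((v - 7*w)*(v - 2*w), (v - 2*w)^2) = v - 2*w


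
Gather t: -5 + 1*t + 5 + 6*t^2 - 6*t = 6*t^2 - 5*t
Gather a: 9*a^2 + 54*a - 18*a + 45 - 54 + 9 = 9*a^2 + 36*a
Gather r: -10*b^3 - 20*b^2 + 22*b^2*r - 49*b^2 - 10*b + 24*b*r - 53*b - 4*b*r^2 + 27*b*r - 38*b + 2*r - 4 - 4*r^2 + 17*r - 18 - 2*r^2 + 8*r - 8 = -10*b^3 - 69*b^2 - 101*b + r^2*(-4*b - 6) + r*(22*b^2 + 51*b + 27) - 30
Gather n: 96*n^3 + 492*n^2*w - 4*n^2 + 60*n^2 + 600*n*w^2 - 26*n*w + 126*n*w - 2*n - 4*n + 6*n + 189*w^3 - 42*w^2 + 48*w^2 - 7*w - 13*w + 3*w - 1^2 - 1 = 96*n^3 + n^2*(492*w + 56) + n*(600*w^2 + 100*w) + 189*w^3 + 6*w^2 - 17*w - 2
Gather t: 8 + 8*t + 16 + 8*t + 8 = 16*t + 32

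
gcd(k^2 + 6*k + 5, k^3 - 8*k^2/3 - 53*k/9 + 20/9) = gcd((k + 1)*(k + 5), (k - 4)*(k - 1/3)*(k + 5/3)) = 1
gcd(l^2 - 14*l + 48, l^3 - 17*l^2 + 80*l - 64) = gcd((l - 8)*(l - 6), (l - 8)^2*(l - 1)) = l - 8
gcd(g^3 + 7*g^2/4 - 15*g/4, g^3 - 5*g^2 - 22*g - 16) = 1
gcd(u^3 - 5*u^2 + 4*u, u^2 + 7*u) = u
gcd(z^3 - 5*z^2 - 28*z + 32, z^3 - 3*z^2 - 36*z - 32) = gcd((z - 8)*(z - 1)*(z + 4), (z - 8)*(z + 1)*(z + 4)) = z^2 - 4*z - 32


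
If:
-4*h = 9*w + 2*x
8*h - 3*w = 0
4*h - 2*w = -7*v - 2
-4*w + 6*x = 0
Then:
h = 0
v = -2/7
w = 0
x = 0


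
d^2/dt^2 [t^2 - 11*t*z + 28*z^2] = 2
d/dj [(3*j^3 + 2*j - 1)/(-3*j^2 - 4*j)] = (-9*j^4 - 24*j^3 + 6*j^2 - 6*j - 4)/(j^2*(9*j^2 + 24*j + 16))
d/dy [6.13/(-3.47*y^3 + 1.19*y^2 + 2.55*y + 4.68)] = (63.8133*y^2 - 14.5894*y - 15.6315)/(-3.47*y^3 + 1.19*y^2 + 2.55*y + 4.68)^2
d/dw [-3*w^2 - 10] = -6*w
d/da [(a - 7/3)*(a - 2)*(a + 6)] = 3*a^2 + 10*a/3 - 64/3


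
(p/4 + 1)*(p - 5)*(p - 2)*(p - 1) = p^4/4 - p^3 - 15*p^2/4 + 29*p/2 - 10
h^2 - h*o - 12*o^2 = (h - 4*o)*(h + 3*o)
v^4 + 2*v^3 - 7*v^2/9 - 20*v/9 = v*(v - 1)*(v + 4/3)*(v + 5/3)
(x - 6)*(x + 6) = x^2 - 36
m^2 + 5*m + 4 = (m + 1)*(m + 4)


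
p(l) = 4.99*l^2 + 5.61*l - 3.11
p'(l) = 9.98*l + 5.61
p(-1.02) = -3.64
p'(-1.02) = -4.57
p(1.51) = 16.74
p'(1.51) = 20.68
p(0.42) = 0.13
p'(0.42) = 9.80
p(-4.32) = 65.78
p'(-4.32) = -37.50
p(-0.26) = -4.23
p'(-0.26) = 3.02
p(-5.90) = 137.49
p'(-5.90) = -53.27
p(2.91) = 55.47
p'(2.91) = 34.65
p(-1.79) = 2.84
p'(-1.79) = -12.25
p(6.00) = 210.19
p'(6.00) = 65.49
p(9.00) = 451.57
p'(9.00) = 95.43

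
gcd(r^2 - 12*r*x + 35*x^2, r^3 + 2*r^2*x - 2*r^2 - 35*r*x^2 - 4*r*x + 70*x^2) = -r + 5*x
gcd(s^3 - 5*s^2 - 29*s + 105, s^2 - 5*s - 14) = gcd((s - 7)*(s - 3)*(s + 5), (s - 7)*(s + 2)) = s - 7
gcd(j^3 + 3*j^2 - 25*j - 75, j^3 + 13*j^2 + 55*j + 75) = j^2 + 8*j + 15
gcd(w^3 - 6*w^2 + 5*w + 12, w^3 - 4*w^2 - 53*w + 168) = w - 3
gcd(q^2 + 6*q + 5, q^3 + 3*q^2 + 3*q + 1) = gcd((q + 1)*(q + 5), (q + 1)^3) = q + 1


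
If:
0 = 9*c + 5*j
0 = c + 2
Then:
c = -2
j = 18/5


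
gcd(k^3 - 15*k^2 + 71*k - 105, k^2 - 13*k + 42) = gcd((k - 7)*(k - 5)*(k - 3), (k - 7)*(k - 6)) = k - 7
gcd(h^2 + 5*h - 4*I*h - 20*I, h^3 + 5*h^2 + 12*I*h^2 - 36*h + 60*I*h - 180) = h + 5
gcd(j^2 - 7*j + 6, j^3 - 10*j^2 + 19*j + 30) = j - 6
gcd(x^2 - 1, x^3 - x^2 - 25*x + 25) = x - 1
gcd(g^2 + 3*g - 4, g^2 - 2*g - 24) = g + 4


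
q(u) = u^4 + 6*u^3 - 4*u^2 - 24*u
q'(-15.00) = -9354.00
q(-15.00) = 29835.00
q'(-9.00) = -1410.00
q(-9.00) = 2079.00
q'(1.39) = 10.40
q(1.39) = -21.24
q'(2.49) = 129.43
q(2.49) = 46.51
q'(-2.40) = 43.58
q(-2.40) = -15.21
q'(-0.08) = -23.25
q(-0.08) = 1.89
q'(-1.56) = 17.10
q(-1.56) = 10.85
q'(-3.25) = 54.81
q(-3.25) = -58.65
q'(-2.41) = 43.84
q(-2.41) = -15.64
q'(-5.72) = -137.91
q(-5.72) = -46.00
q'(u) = 4*u^3 + 18*u^2 - 8*u - 24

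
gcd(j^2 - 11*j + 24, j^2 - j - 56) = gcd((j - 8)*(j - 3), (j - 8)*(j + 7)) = j - 8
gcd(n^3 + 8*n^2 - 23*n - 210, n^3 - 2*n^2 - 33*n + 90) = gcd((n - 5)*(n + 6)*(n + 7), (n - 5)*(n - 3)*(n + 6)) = n^2 + n - 30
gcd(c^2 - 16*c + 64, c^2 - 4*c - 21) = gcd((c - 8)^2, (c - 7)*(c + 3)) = 1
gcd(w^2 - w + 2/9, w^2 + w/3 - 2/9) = w - 1/3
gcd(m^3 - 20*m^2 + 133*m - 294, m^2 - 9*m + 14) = m - 7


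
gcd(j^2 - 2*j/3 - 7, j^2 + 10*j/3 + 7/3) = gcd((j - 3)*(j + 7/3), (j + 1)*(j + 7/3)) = j + 7/3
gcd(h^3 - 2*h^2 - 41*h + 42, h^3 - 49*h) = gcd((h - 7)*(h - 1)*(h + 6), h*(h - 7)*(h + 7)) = h - 7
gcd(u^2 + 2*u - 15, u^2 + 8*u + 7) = 1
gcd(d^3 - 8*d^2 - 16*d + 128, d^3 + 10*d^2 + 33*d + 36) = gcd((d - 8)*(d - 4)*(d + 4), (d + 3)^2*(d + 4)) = d + 4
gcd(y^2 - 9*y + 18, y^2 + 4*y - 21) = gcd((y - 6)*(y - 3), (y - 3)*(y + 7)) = y - 3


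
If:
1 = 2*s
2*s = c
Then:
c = 1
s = 1/2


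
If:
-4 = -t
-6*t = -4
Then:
No Solution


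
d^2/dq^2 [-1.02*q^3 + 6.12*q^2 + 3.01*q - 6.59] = 12.24 - 6.12*q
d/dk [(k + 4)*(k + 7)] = 2*k + 11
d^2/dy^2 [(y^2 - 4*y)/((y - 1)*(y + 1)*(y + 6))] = 2*(y^6 - 12*y^5 - 69*y^4 - 100*y^3 - 36*y^2 - 432*y + 60)/(y^9 + 18*y^8 + 105*y^7 + 162*y^6 - 321*y^5 - 594*y^4 + 323*y^3 + 630*y^2 - 108*y - 216)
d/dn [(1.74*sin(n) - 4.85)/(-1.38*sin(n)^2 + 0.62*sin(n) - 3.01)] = (2.4012*sin(n)^2 - 13.386*sin(n) - 2.2304)*cos(n)/(1.9044*sin(n)^4 - 1.7112*sin(n)^3 + 8.692*sin(n)^2 - 3.7324*sin(n) + 9.0601)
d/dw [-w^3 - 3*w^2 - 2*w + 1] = -3*w^2 - 6*w - 2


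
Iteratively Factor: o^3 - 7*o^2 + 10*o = (o)*(o^2 - 7*o + 10) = o*(o - 2)*(o - 5)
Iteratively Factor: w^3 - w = (w + 1)*(w^2 - w) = (w - 1)*(w + 1)*(w)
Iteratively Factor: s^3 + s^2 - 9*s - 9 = (s - 3)*(s^2 + 4*s + 3) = (s - 3)*(s + 1)*(s + 3)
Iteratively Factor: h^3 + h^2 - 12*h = (h + 4)*(h^2 - 3*h) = (h - 3)*(h + 4)*(h)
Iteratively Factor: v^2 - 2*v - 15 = (v - 5)*(v + 3)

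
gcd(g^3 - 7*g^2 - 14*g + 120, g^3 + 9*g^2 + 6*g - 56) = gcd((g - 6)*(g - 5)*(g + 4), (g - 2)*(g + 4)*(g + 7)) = g + 4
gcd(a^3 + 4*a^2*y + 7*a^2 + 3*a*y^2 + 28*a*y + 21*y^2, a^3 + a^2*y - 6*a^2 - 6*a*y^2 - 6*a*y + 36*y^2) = a + 3*y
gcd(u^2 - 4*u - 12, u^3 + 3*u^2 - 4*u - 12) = u + 2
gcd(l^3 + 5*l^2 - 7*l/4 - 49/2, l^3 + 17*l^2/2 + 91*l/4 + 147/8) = l^2 + 7*l + 49/4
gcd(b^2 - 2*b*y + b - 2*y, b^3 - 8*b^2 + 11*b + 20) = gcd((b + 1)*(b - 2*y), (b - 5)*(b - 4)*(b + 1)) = b + 1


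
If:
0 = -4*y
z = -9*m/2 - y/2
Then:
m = -2*z/9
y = 0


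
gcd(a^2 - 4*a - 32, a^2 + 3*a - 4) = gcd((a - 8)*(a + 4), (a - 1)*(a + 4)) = a + 4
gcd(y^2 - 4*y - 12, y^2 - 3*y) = 1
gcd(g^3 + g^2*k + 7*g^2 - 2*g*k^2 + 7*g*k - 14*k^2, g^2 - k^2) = g - k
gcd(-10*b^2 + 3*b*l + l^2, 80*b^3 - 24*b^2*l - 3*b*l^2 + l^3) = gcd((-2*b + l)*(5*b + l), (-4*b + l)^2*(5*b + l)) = 5*b + l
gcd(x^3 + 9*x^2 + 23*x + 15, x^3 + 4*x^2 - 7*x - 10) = x^2 + 6*x + 5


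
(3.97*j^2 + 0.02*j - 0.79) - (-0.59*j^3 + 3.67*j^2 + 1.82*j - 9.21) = 0.59*j^3 + 0.3*j^2 - 1.8*j + 8.42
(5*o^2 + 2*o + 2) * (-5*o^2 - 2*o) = -25*o^4 - 20*o^3 - 14*o^2 - 4*o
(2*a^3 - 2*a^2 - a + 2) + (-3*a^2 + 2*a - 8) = 2*a^3 - 5*a^2 + a - 6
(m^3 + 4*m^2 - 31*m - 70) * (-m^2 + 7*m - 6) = -m^5 + 3*m^4 + 53*m^3 - 171*m^2 - 304*m + 420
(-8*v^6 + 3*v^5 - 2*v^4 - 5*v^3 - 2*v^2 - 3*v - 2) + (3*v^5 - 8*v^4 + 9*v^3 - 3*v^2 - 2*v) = -8*v^6 + 6*v^5 - 10*v^4 + 4*v^3 - 5*v^2 - 5*v - 2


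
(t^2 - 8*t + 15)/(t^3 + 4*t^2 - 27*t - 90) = (t - 3)/(t^2 + 9*t + 18)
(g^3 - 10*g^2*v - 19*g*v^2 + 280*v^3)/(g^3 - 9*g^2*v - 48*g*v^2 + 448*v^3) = (-g^2 + 2*g*v + 35*v^2)/(-g^2 + g*v + 56*v^2)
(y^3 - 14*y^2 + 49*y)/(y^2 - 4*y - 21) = y*(y - 7)/(y + 3)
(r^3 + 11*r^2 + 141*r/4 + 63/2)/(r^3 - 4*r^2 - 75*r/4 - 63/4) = (2*r^2 + 19*r + 42)/(2*r^2 - 11*r - 21)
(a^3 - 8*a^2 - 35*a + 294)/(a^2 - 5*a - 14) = (a^2 - a - 42)/(a + 2)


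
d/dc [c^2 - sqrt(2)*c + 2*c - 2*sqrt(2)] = 2*c - sqrt(2) + 2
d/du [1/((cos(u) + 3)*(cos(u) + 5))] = 2*(cos(u) + 4)*sin(u)/((cos(u) + 3)^2*(cos(u) + 5)^2)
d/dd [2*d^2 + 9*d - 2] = 4*d + 9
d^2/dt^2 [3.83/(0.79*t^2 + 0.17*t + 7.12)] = (-4.780606*t^2 - 1.028738*t + 3.83*(1.58*t + 0.17)*(3.16*t + 0.34) - 43.085968)/(0.79*t^2 + 0.17*t + 7.12)^3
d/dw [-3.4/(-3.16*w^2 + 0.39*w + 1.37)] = (1.326 - 21.488*w)/(-3.16*w^2 + 0.39*w + 1.37)^2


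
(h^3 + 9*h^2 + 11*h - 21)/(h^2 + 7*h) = h + 2 - 3/h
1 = 1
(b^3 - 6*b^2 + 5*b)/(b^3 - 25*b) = (b - 1)/(b + 5)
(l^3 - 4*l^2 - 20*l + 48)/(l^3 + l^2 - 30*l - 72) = (l - 2)/(l + 3)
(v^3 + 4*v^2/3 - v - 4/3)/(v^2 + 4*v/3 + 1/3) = (3*v^2 + v - 4)/(3*v + 1)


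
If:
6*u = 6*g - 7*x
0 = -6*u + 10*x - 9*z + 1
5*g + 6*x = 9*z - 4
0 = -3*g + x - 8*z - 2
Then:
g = -667/1166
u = -1559/6996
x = -349/1166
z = -85/1166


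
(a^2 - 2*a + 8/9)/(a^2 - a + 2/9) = (3*a - 4)/(3*a - 1)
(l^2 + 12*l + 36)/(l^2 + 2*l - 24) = (l + 6)/(l - 4)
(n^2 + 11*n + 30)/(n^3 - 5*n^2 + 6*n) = (n^2 + 11*n + 30)/(n*(n^2 - 5*n + 6))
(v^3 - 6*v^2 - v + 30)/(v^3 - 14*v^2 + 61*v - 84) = (v^2 - 3*v - 10)/(v^2 - 11*v + 28)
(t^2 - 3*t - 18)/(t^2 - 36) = (t + 3)/(t + 6)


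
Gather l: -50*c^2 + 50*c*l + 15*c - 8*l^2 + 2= -50*c^2 + 50*c*l + 15*c - 8*l^2 + 2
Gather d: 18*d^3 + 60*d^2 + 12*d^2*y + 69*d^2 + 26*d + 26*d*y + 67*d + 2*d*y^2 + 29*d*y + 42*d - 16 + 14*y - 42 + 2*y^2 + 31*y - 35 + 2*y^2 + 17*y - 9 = 18*d^3 + d^2*(12*y + 129) + d*(2*y^2 + 55*y + 135) + 4*y^2 + 62*y - 102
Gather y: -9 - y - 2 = -y - 11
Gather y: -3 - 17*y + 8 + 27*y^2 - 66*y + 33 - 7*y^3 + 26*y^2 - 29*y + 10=-7*y^3 + 53*y^2 - 112*y + 48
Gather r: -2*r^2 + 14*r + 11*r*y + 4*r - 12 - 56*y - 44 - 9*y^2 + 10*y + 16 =-2*r^2 + r*(11*y + 18) - 9*y^2 - 46*y - 40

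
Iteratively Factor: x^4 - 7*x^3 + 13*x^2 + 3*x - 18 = (x - 3)*(x^3 - 4*x^2 + x + 6) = (x - 3)*(x + 1)*(x^2 - 5*x + 6) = (x - 3)^2*(x + 1)*(x - 2)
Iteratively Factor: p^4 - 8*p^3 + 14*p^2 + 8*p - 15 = (p - 5)*(p^3 - 3*p^2 - p + 3) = (p - 5)*(p - 1)*(p^2 - 2*p - 3) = (p - 5)*(p - 1)*(p + 1)*(p - 3)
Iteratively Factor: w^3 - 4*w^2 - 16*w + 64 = (w + 4)*(w^2 - 8*w + 16) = (w - 4)*(w + 4)*(w - 4)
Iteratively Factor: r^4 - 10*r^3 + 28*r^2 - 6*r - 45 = (r - 5)*(r^3 - 5*r^2 + 3*r + 9) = (r - 5)*(r + 1)*(r^2 - 6*r + 9) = (r - 5)*(r - 3)*(r + 1)*(r - 3)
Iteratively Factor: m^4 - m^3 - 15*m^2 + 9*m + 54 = (m + 3)*(m^3 - 4*m^2 - 3*m + 18) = (m - 3)*(m + 3)*(m^2 - m - 6) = (m - 3)*(m + 2)*(m + 3)*(m - 3)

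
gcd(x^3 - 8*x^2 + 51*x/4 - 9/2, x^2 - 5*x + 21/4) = x - 3/2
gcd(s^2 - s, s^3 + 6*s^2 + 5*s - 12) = s - 1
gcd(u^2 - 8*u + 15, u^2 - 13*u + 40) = u - 5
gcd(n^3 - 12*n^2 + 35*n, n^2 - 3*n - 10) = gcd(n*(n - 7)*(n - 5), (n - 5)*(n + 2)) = n - 5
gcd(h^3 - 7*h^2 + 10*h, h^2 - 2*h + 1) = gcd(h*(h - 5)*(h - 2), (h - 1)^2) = 1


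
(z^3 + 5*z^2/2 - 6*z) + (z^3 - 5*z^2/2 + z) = 2*z^3 - 5*z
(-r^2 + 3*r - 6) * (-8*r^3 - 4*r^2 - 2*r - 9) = 8*r^5 - 20*r^4 + 38*r^3 + 27*r^2 - 15*r + 54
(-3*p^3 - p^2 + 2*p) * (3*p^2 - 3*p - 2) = -9*p^5 + 6*p^4 + 15*p^3 - 4*p^2 - 4*p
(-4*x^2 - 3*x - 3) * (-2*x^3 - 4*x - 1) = 8*x^5 + 6*x^4 + 22*x^3 + 16*x^2 + 15*x + 3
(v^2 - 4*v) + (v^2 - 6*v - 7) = 2*v^2 - 10*v - 7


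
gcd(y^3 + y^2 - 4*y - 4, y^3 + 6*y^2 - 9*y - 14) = y^2 - y - 2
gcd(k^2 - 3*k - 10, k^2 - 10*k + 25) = k - 5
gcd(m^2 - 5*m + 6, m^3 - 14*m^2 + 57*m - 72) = m - 3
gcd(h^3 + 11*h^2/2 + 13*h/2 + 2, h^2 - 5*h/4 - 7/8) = h + 1/2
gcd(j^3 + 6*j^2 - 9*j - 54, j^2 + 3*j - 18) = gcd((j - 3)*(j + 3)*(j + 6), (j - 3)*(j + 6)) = j^2 + 3*j - 18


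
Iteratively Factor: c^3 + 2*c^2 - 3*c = (c + 3)*(c^2 - c) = (c - 1)*(c + 3)*(c)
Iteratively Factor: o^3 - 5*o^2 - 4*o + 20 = (o - 5)*(o^2 - 4) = (o - 5)*(o + 2)*(o - 2)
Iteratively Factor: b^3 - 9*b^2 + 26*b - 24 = (b - 2)*(b^2 - 7*b + 12) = (b - 4)*(b - 2)*(b - 3)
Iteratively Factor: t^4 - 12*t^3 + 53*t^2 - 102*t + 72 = (t - 4)*(t^3 - 8*t^2 + 21*t - 18) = (t - 4)*(t - 2)*(t^2 - 6*t + 9) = (t - 4)*(t - 3)*(t - 2)*(t - 3)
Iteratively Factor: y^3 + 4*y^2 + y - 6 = (y + 3)*(y^2 + y - 2) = (y + 2)*(y + 3)*(y - 1)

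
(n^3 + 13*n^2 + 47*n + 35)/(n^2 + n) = n + 12 + 35/n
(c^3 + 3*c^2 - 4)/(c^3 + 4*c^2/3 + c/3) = 3*(c^3 + 3*c^2 - 4)/(c*(3*c^2 + 4*c + 1))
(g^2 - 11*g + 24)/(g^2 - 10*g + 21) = (g - 8)/(g - 7)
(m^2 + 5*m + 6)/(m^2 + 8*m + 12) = (m + 3)/(m + 6)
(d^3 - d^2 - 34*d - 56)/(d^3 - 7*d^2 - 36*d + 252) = (d^2 + 6*d + 8)/(d^2 - 36)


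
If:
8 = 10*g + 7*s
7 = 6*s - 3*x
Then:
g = -7*x/20 - 1/60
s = x/2 + 7/6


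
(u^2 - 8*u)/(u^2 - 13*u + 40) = u/(u - 5)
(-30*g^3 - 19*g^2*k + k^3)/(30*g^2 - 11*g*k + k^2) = (-6*g^2 - 5*g*k - k^2)/(6*g - k)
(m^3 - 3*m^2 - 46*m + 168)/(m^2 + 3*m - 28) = m - 6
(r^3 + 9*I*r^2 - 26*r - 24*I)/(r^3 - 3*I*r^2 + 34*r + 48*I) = (r + 4*I)/(r - 8*I)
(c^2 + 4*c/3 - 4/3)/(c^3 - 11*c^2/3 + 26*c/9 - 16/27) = 9*(c + 2)/(9*c^2 - 27*c + 8)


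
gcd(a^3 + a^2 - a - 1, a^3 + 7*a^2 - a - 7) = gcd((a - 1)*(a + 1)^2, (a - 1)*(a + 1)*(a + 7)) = a^2 - 1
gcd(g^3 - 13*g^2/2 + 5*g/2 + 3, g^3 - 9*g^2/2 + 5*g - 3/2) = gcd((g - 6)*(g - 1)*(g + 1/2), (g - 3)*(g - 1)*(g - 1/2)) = g - 1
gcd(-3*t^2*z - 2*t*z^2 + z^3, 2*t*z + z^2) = z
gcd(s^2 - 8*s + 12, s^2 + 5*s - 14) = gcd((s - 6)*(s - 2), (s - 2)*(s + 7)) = s - 2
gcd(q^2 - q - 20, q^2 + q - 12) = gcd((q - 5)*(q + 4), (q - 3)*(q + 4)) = q + 4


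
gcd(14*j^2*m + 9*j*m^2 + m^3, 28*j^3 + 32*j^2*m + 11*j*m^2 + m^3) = 14*j^2 + 9*j*m + m^2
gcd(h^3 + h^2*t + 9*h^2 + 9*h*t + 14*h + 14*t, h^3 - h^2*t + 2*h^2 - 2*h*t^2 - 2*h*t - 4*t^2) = h^2 + h*t + 2*h + 2*t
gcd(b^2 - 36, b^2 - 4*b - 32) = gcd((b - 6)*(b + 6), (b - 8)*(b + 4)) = 1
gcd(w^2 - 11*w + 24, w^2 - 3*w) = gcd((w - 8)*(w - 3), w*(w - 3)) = w - 3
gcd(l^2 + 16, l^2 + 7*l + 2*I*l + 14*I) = 1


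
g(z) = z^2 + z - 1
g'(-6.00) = -11.00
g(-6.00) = 29.00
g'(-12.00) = -23.00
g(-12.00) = 131.00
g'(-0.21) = 0.58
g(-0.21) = -1.17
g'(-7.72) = -14.44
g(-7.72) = 50.88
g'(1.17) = 3.34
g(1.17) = 1.54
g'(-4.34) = -7.68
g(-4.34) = 13.50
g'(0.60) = 2.20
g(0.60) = -0.04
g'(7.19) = 15.38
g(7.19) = 57.89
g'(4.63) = 10.26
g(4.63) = 25.07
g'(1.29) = 3.58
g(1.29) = 1.95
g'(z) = 2*z + 1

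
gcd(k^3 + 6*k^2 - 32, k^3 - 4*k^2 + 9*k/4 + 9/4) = 1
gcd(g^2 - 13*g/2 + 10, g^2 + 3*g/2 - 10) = g - 5/2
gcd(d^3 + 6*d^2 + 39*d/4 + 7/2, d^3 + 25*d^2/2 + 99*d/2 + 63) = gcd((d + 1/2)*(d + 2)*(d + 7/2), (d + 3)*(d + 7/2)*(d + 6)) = d + 7/2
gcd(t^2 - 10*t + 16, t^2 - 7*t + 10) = t - 2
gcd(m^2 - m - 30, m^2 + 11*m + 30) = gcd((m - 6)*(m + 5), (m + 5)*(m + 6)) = m + 5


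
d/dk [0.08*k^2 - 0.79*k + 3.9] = 0.16*k - 0.79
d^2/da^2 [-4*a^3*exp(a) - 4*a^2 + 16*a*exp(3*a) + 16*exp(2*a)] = -4*a^3*exp(a) - 24*a^2*exp(a) + 144*a*exp(3*a) - 24*a*exp(a) + 96*exp(3*a) + 64*exp(2*a) - 8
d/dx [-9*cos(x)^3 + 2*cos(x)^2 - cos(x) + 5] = (27*cos(x)^2 - 4*cos(x) + 1)*sin(x)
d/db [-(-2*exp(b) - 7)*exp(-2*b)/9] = 2*(-exp(b) - 7)*exp(-2*b)/9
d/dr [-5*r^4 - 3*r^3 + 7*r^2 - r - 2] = -20*r^3 - 9*r^2 + 14*r - 1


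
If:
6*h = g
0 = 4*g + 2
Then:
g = -1/2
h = -1/12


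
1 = 1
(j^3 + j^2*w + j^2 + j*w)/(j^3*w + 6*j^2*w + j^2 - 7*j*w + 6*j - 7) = j*(j^2 + j*w + j + w)/(j^3*w + 6*j^2*w + j^2 - 7*j*w + 6*j - 7)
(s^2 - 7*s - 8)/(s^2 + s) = (s - 8)/s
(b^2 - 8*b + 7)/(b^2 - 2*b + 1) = (b - 7)/(b - 1)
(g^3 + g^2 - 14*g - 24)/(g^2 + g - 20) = (g^2 + 5*g + 6)/(g + 5)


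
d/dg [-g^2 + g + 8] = 1 - 2*g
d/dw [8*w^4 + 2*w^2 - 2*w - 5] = 32*w^3 + 4*w - 2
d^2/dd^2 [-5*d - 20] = 0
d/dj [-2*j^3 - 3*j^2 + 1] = 6*j*(-j - 1)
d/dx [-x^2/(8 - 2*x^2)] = -4*x/(x^4 - 8*x^2 + 16)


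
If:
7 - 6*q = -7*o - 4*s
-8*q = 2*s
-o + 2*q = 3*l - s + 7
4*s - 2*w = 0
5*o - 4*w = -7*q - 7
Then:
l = -742/383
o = -427/383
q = -14/383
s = 56/383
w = 112/383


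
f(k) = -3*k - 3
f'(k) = -3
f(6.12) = -21.36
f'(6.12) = -3.00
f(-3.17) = 6.51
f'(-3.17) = -3.00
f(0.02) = -3.06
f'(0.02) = -3.00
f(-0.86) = -0.42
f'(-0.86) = -3.00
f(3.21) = -12.63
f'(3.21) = -3.00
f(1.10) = -6.30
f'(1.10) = -3.00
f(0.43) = -4.29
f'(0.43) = -3.00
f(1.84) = -8.52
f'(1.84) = -3.00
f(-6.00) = 15.00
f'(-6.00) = -3.00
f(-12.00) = 33.00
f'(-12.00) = -3.00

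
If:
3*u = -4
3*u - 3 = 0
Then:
No Solution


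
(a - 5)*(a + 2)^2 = a^3 - a^2 - 16*a - 20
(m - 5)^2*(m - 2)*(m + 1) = m^4 - 11*m^3 + 33*m^2 - 5*m - 50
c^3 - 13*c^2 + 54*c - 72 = (c - 6)*(c - 4)*(c - 3)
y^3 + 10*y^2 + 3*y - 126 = (y - 3)*(y + 6)*(y + 7)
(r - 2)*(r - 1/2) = r^2 - 5*r/2 + 1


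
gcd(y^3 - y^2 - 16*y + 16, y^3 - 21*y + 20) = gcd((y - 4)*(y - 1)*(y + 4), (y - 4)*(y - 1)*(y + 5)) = y^2 - 5*y + 4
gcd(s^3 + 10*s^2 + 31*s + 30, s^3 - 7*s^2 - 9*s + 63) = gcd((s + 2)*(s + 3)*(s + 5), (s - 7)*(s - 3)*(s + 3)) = s + 3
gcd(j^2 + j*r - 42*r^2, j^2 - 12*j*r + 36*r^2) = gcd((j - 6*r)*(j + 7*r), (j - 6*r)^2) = -j + 6*r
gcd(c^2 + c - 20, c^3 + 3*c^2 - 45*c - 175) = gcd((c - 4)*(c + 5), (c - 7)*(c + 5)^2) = c + 5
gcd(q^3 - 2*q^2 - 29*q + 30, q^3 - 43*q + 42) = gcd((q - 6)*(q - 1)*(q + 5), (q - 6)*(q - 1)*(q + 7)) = q^2 - 7*q + 6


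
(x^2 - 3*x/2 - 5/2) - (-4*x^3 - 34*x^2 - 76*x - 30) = 4*x^3 + 35*x^2 + 149*x/2 + 55/2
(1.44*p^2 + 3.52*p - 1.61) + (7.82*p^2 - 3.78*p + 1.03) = 9.26*p^2 - 0.26*p - 0.58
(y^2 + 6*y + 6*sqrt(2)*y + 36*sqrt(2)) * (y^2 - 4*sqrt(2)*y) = y^4 + 2*sqrt(2)*y^3 + 6*y^3 - 48*y^2 + 12*sqrt(2)*y^2 - 288*y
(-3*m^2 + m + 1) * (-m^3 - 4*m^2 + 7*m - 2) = 3*m^5 + 11*m^4 - 26*m^3 + 9*m^2 + 5*m - 2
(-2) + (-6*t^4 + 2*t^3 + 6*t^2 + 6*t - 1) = -6*t^4 + 2*t^3 + 6*t^2 + 6*t - 3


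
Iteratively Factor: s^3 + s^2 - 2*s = (s)*(s^2 + s - 2) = s*(s + 2)*(s - 1)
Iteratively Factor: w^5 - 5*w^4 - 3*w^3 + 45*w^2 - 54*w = (w - 3)*(w^4 - 2*w^3 - 9*w^2 + 18*w) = w*(w - 3)*(w^3 - 2*w^2 - 9*w + 18) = w*(w - 3)^2*(w^2 + w - 6) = w*(w - 3)^2*(w - 2)*(w + 3)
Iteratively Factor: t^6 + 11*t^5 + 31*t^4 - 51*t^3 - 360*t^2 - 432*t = (t + 4)*(t^5 + 7*t^4 + 3*t^3 - 63*t^2 - 108*t) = (t + 4)^2*(t^4 + 3*t^3 - 9*t^2 - 27*t) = (t + 3)*(t + 4)^2*(t^3 - 9*t) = t*(t + 3)*(t + 4)^2*(t^2 - 9) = t*(t - 3)*(t + 3)*(t + 4)^2*(t + 3)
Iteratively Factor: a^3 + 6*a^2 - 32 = (a + 4)*(a^2 + 2*a - 8) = (a - 2)*(a + 4)*(a + 4)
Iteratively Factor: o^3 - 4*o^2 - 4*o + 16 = (o - 2)*(o^2 - 2*o - 8) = (o - 2)*(o + 2)*(o - 4)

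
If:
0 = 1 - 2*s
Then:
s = 1/2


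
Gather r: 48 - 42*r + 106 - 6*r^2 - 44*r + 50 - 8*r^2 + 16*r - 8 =-14*r^2 - 70*r + 196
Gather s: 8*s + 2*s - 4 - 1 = 10*s - 5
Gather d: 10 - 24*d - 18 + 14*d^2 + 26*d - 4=14*d^2 + 2*d - 12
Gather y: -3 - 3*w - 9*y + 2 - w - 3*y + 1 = -4*w - 12*y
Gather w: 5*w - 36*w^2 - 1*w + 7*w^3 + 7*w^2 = 7*w^3 - 29*w^2 + 4*w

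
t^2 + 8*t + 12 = (t + 2)*(t + 6)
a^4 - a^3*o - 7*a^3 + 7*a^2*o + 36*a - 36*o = (a - 6)*(a - 3)*(a + 2)*(a - o)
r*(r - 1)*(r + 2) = r^3 + r^2 - 2*r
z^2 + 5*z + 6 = (z + 2)*(z + 3)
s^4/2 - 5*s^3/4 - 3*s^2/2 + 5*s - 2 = (s/2 + 1)*(s - 2)^2*(s - 1/2)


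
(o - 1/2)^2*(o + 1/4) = o^3 - 3*o^2/4 + 1/16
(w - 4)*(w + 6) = w^2 + 2*w - 24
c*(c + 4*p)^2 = c^3 + 8*c^2*p + 16*c*p^2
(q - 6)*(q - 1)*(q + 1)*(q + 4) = q^4 - 2*q^3 - 25*q^2 + 2*q + 24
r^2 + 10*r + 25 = (r + 5)^2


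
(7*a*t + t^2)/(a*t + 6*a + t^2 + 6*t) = t*(7*a + t)/(a*t + 6*a + t^2 + 6*t)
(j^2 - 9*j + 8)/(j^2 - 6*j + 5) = (j - 8)/(j - 5)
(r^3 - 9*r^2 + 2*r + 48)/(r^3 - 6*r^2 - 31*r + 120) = (r + 2)/(r + 5)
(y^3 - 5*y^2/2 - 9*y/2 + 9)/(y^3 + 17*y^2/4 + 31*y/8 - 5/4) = 4*(2*y^2 - 9*y + 9)/(8*y^2 + 18*y - 5)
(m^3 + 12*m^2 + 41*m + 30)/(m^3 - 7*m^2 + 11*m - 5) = (m^3 + 12*m^2 + 41*m + 30)/(m^3 - 7*m^2 + 11*m - 5)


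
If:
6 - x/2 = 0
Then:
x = 12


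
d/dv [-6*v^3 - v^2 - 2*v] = -18*v^2 - 2*v - 2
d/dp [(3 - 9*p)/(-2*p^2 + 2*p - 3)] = 3*(-6*p^2 + 4*p + 7)/(4*p^4 - 8*p^3 + 16*p^2 - 12*p + 9)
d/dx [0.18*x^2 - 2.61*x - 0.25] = 0.36*x - 2.61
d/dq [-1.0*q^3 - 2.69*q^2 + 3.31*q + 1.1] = -3.0*q^2 - 5.38*q + 3.31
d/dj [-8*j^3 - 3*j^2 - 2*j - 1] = -24*j^2 - 6*j - 2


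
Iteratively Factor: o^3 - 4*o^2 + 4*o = (o - 2)*(o^2 - 2*o) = (o - 2)^2*(o)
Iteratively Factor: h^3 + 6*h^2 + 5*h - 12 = (h + 3)*(h^2 + 3*h - 4) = (h + 3)*(h + 4)*(h - 1)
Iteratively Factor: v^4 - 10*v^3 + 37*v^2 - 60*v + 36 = (v - 3)*(v^3 - 7*v^2 + 16*v - 12) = (v - 3)*(v - 2)*(v^2 - 5*v + 6) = (v - 3)*(v - 2)^2*(v - 3)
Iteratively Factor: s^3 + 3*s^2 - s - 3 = (s + 1)*(s^2 + 2*s - 3) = (s + 1)*(s + 3)*(s - 1)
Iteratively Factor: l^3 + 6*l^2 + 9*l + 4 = (l + 1)*(l^2 + 5*l + 4) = (l + 1)^2*(l + 4)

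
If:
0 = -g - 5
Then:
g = -5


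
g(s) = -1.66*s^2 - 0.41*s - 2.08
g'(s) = -3.32*s - 0.41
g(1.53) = -6.59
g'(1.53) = -5.49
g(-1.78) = -6.61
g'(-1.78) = 5.50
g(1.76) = -7.94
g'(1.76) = -6.25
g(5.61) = -56.62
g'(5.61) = -19.04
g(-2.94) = -15.22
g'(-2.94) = 9.35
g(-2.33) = -10.14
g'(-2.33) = 7.33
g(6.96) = -85.35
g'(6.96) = -23.52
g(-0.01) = -2.08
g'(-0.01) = -0.38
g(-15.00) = -369.43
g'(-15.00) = 49.39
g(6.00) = -64.30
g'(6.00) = -20.33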